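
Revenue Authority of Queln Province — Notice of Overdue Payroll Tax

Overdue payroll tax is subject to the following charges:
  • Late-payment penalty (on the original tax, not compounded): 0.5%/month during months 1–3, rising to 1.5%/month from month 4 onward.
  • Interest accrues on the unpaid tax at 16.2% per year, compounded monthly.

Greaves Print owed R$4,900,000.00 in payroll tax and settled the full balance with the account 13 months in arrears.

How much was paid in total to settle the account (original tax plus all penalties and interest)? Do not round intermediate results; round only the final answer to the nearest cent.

Penalty, months 1–3: 3 × 0.5% × R$4,900,000.00 = R$73,500.00
Penalty, months 4–13: 10 × 1.5% × R$4,900,000.00 = R$735,000.00
Interest (16.2%/yr ÷ 12 = 1.35%/month): R$4,900,000.00 × ((1 + 0.0135)^13 − 1) = R$933,173.1679…
Total = R$4,900,000.00 + R$808,500.0000 + R$933,173.1679… = R$6,641,673.17

R$6,641,673.17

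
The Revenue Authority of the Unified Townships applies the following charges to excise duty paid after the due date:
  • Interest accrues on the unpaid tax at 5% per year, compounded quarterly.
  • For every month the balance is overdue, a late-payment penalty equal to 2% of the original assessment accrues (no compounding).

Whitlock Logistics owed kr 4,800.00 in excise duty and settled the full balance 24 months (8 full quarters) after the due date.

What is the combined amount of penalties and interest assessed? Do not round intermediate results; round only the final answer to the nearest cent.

Late-payment penalty: 24 × 2% × kr 4,800.00 = kr 2,304.00
Interest (5%/yr ÷ 4 = 1.25%/quarter): kr 4,800.00 × ((1 + 0.0125)^8 − 1) = kr 501.5333…
Penalties + interest = kr 2,304.0000 + kr 501.5333… = kr 2,805.53

kr 2,805.53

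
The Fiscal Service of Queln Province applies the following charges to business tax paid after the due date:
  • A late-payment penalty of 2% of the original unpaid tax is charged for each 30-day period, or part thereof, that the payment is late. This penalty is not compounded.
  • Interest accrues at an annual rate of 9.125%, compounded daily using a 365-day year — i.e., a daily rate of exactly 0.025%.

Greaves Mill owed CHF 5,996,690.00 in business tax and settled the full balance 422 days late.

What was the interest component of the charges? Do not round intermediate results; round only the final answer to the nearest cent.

CHF 667,140.47

Interest: CHF 5,996,690.00 × ((1 + 0.00025)^422 − 1) = CHF 5,996,690.00 × 0.11125145… = CHF 667,140.4711…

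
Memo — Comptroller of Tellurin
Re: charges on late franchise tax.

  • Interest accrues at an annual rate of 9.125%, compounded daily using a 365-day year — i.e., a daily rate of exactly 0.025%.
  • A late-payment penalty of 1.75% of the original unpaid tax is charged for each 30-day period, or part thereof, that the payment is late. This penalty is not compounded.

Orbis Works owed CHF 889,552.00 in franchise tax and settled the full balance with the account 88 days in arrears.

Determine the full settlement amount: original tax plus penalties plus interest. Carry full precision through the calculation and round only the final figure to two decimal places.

CHF 956,037.98

Penalty periods: ⌈88/30⌉ = 3; penalty = 3 × 1.75% × CHF 889,552.00 = CHF 46,701.48
Interest: CHF 889,552.00 × ((1 + 0.00025)^88 − 1) = CHF 889,552.00 × 0.02224097… = CHF 19,784.5027…
Total = CHF 889,552.00 + CHF 46,701.4800 + CHF 19,784.5027… = CHF 956,037.98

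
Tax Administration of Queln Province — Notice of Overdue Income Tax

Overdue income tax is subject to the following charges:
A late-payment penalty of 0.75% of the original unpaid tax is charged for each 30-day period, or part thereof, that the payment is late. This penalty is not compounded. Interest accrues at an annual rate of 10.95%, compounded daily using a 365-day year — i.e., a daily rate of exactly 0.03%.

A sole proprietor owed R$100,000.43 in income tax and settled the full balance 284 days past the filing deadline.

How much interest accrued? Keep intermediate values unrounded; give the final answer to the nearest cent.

Interest: R$100,000.43 × ((1 + 0.0003)^284 − 1) = R$100,000.43 × 0.08892092… = R$8,892.1301…

R$8,892.13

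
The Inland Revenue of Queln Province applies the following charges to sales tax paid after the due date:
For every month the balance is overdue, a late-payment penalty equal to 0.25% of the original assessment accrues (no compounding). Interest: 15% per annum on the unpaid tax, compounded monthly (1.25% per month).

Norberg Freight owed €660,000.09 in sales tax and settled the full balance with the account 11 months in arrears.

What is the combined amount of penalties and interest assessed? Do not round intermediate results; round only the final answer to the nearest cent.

Late-payment penalty: 11 × 0.25% × €660,000.09 = €18,150.00…
Interest: €660,000.09 × ((1 + 0.0125)^11 − 1) = €660,000.09 × 0.1464242… = €96,639.9951…
Penalties + interest = €18,150.0025… + €96,639.9951… = €114,790.00

€114,790.00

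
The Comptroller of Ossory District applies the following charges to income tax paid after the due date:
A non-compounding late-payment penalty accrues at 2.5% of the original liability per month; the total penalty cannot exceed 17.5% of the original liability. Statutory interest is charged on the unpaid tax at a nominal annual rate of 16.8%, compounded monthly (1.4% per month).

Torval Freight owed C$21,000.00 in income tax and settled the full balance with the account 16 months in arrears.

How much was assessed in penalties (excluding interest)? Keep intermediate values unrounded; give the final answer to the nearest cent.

C$3,675.00

Penalty (uncapped): 16 × 2.5% × C$21,000.00 = C$8,400.00; cap = 17.5% × C$21,000.00 = C$3,675.00 → penalty = C$3,675.00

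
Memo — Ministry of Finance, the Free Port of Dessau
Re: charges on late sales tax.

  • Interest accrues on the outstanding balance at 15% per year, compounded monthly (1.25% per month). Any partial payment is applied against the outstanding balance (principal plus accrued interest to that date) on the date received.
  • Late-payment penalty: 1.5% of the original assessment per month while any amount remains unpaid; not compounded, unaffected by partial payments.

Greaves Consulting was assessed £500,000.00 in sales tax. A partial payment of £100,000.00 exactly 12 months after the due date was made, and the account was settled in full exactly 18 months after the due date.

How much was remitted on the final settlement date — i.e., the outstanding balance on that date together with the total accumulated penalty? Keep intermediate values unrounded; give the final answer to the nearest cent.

Balance at month 12: £500,000.0000 × (1 + 0.0125)^12 = £580,377.2589…
After £100,000.00 payment: £580,377.2589… − £100,000.00 = £480,377.2589…
Balance at month 18: £480,377.2589… × (1 + 0.0125)^6 = £517,550.3790…
Penalty: 18 × 1.5% × £500,000.00 = £135,000.00
Final settlement = outstanding balance + penalty = £517,550.3790… + £135,000.00 = £652,550.38

£652,550.38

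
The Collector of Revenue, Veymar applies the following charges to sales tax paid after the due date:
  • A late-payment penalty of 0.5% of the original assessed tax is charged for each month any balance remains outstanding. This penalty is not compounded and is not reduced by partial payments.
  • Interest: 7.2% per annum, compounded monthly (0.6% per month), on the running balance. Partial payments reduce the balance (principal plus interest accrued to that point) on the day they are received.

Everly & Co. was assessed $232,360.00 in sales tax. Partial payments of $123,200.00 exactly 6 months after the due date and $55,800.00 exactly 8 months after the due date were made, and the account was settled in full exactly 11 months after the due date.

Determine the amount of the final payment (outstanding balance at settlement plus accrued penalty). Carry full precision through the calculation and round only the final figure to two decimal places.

Balance at month 6: $232,360.0000 × (1 + 0.006)^6 = $240,851.4427…
After $123,200.00 payment: $240,851.4427… − $123,200.00 = $117,651.4427…
Balance at month 8: $117,651.4427… × (1 + 0.006)^2 = $119,067.4955…
After $55,800.00 payment: $119,067.4955… − $55,800.00 = $63,267.4955…
Balance at month 11: $63,267.4955… × (1 + 0.006)^3 = $64,413.1570…
Penalty: 11 × 0.5% × $232,360.00 = $12,779.80
Final settlement = outstanding balance + penalty = $64,413.1570… + $12,779.80 = $77,192.96

$77,192.96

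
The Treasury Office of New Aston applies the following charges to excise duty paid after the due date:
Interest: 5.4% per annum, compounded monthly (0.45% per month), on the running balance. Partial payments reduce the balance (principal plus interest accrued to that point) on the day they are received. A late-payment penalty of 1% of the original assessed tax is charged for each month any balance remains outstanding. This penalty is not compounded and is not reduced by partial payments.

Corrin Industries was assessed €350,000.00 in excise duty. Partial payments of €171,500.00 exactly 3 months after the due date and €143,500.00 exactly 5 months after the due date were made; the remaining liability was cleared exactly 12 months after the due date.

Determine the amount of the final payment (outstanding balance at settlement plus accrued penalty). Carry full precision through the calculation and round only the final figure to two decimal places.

Balance at month 3: €350,000.0000 × (1 + 0.0045)^3 = €354,746.2944…
After €171,500.00 payment: €354,746.2944… − €171,500.00 = €183,246.2944…
Balance at month 5: €183,246.2944… × (1 + 0.0045)^2 = €184,899.2218…
After €143,500.00 payment: €184,899.2218… − €143,500.00 = €41,399.2218…
Balance at month 12: €41,399.2218… × (1 + 0.0045)^7 = €42,721.0349…
Penalty: 12 × 1% × €350,000.00 = €42,000.00
Final settlement = outstanding balance + penalty = €42,721.0349… + €42,000.00 = €84,721.03

€84,721.03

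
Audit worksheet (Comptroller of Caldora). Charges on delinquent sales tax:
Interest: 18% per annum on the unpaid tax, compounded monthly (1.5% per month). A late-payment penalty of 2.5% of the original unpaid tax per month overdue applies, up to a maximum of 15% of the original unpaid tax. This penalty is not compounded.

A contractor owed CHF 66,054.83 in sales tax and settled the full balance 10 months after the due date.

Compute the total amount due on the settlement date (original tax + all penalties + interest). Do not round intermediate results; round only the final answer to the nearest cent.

CHF 86,567.55

Penalty (uncapped): 10 × 2.5% × CHF 66,054.83 = CHF 16,513.71…; cap = 15% × CHF 66,054.83 = CHF 9,908.22… → penalty = CHF 9,908.22…
Interest: CHF 66,054.83 × ((1 + 0.015)^10 − 1) = CHF 66,054.83 × 0.1605408… = CHF 10,604.4969…
Total = CHF 66,054.83 + CHF 9,908.2245 + CHF 10,604.4969… = CHF 86,567.55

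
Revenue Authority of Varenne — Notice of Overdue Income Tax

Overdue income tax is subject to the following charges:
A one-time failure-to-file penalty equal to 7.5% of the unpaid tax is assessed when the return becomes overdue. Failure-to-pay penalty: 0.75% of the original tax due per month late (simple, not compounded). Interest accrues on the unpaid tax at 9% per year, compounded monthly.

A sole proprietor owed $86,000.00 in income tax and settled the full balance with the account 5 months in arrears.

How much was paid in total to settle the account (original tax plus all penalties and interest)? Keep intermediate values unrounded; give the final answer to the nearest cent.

$98,948.74

Failure-to-file penalty: 7.5% × $86,000.00 = $6,450.00
Failure-to-pay penalty = 0.75% × $86,000.00 × 5 mo = $3,225.00
Interest (9%/yr ÷ 12 = 0.75%/month): $86,000.00 × ((1 + 0.0075)^5 − 1) = $3,273.7392…
Total = $86,000.00 + $9,675.0000 + $3,273.7392… = $98,948.74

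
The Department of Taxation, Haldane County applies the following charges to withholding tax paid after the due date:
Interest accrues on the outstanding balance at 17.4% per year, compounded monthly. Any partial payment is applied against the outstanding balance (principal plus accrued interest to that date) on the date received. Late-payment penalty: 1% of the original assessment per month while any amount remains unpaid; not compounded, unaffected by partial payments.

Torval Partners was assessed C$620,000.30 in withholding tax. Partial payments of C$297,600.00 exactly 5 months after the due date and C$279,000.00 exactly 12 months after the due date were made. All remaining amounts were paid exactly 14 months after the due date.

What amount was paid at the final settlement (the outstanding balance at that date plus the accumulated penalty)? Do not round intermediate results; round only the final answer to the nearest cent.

Monthly rate = 17.4% ÷ 12 = 1.45%
Balance at month 5: C$620,000.3000 × (1 + 0.0145)^5 = C$666,272.9113…
After C$297,600.00 payment: C$666,272.9113… − C$297,600.00 = C$368,672.9113…
Balance at month 12: C$368,672.9113… × (1 + 0.0145)^7 = C$407,760.9083…
After C$279,000.00 payment: C$407,760.9083… − C$279,000.00 = C$128,760.9083…
Balance at month 14: C$128,760.9083… × (1 + 0.0145)^2 = C$132,522.0467…
Penalty: 14 × 1% × C$620,000.30 = C$86,800.04…
Final settlement = outstanding balance + penalty = C$132,522.0467… + C$86,800.04… = C$219,322.09

C$219,322.09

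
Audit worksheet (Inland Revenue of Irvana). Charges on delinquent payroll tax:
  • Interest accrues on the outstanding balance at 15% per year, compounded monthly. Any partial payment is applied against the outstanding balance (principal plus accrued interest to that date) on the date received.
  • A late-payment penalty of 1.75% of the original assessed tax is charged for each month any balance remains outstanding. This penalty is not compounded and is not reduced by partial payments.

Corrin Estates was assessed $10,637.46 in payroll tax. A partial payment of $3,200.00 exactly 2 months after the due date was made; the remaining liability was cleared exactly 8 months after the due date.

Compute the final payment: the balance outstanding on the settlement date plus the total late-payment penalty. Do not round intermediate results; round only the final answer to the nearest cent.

Monthly rate = 15% ÷ 12 = 1.25%
Balance at month 2: $10,637.4600 × (1 + 0.0125)^2 = $10,905.0586…
After $3,200.00 payment: $10,905.0586… − $3,200.00 = $7,705.0586…
Balance at month 8: $7,705.0586… × (1 + 0.0125)^6 = $8,301.3005…
Penalty: 8 × 1.75% × $10,637.46 = $1,489.24…
Final settlement = outstanding balance + penalty = $8,301.3005… + $1,489.24… = $9,790.54

$9,790.54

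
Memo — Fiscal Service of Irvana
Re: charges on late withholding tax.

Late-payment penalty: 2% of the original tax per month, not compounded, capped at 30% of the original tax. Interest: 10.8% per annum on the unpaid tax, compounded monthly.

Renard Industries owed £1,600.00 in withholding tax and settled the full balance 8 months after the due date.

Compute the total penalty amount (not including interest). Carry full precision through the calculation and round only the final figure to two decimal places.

£256.00

Penalty: 8 × 2% × £1,600.00 = £256.00 (below the 30% cap of £480.00)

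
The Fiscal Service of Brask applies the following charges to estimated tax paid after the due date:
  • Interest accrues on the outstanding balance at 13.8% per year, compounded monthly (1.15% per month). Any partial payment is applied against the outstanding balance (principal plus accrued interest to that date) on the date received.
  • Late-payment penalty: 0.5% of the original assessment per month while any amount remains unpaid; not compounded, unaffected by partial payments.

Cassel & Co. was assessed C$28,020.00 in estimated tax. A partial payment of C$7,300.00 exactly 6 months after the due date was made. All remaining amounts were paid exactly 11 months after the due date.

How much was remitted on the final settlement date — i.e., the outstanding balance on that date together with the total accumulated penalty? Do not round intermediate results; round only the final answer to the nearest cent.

C$25,587.12

Balance at month 6: C$28,020.0000 × (1 + 0.0115)^6 = C$30,009.8244…
After C$7,300.00 payment: C$30,009.8244… − C$7,300.00 = C$22,709.8244…
Balance at month 11: C$22,709.8244… × (1 + 0.0115)^5 = C$24,046.0204…
Penalty: 11 × 0.5% × C$28,020.00 = C$1,541.10
Final settlement = outstanding balance + penalty = C$24,046.0204… + C$1,541.10 = C$25,587.12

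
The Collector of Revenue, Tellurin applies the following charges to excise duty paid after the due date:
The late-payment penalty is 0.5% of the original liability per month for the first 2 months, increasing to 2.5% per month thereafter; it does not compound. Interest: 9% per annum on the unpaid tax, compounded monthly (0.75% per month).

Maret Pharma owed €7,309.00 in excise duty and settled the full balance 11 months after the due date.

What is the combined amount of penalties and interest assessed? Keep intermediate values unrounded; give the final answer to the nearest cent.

€2,343.74

Penalty, months 1–2: 2 × 0.5% × €7,309.00 = €73.09
Penalty, months 3–11: 9 × 2.5% × €7,309.00 = €1,644.53…
Interest: €7,309.00 × ((1 + 0.0075)^11 − 1) = €7,309.00 × 0.0856644… = €626.1212…
Penalties + interest = €1,717.6150 + €626.1212… = €2,343.74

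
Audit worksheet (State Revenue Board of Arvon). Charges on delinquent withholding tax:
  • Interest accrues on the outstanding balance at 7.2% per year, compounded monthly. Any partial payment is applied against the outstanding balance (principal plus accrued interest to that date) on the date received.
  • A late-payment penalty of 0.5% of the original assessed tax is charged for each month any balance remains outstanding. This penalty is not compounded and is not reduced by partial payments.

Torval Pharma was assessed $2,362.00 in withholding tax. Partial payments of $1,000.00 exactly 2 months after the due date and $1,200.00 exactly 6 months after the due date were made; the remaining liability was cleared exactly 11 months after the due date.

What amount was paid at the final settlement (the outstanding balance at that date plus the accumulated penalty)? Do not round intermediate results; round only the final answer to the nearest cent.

$360.82

Monthly rate = 7.2% ÷ 12 = 0.6%
Balance at month 2: $2,362.0000 × (1 + 0.006)^2 = $2,390.4290…
After $1,000.00 payment: $2,390.4290… − $1,000.00 = $1,390.4290…
Balance at month 6: $1,390.4290… × (1 + 0.006)^4 = $1,424.1009…
After $1,200.00 payment: $1,424.1009… − $1,200.00 = $224.1009…
Balance at month 11: $224.1009… × (1 + 0.006)^5 = $230.9051…
Penalty: 11 × 0.5% × $2,362.00 = $129.91
Final settlement = outstanding balance + penalty = $230.9051… + $129.91 = $360.82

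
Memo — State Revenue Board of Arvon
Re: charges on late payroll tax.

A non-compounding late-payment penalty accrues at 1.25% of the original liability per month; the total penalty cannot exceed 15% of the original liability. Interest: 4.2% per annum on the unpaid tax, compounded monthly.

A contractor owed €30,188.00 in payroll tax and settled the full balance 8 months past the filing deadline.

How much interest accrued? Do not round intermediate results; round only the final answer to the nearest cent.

€855.69

Interest (4.2%/yr ÷ 12 = 0.35%/month): €30,188.00 × ((1 + 0.0035)^8 − 1) = €855.6913…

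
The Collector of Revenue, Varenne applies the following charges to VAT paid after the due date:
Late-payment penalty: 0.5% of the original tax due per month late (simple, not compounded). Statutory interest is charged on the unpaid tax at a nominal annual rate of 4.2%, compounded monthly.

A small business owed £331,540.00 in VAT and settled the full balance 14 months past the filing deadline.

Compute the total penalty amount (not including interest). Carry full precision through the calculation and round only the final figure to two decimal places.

£23,207.80

Late-payment penalty = 0.5% × £331,540.00 × 14 mo = £23,207.80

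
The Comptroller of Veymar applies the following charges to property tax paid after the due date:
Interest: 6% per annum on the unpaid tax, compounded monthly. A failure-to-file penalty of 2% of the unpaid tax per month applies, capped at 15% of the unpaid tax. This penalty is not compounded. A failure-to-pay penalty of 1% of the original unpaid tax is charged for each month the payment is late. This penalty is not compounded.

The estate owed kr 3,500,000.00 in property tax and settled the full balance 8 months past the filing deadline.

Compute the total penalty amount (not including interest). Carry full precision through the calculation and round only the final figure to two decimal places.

kr 805,000.00

Failure-to-file: 8 × 2% × kr 3,500,000.00 = kr 560,000.00, capped at 15% × kr 3,500,000.00 = kr 525,000.00
Failure-to-pay penalty: 8 × 1% × kr 3,500,000.00 = kr 280,000.00
Total penalty = kr 525,000.00 + kr 280,000.00 = kr 805,000.00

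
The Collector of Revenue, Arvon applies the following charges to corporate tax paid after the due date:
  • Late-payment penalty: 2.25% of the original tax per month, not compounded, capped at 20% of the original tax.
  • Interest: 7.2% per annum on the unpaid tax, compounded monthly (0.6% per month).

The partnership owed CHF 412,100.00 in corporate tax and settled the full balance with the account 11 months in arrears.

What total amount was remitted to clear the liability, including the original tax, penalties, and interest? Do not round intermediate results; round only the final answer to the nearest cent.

CHF 522,549.42

Penalty (uncapped): 11 × 2.25% × CHF 412,100.00 = CHF 101,994.75; cap = 20% × CHF 412,100.00 = CHF 82,420.00 → penalty = CHF 82,420.00
Interest: CHF 412,100.00 × ((1 + 0.006)^11 − 1) = CHF 412,100.00 × 0.0680161… = CHF 28,029.4230…
Total = CHF 412,100.00 + CHF 82,420.0000 + CHF 28,029.4230… = CHF 522,549.42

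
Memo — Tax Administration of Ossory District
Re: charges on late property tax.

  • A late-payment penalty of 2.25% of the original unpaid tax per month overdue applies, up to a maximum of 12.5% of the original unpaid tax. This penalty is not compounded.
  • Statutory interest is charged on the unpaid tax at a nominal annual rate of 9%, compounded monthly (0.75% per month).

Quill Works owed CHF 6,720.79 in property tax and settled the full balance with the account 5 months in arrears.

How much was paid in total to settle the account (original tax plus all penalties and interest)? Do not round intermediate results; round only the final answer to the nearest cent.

Penalty: 5 × 2.25% × CHF 6,720.79 = CHF 756.09… (below the 12.5% cap of CHF 840.10…)
Interest: CHF 6,720.79 × ((1 + 0.0075)^5 − 1) = CHF 6,720.79 × 0.0380667… = CHF 255.8385…
Total = CHF 6,720.79 + CHF 756.0889… + CHF 255.8385… = CHF 7,732.72

CHF 7,732.72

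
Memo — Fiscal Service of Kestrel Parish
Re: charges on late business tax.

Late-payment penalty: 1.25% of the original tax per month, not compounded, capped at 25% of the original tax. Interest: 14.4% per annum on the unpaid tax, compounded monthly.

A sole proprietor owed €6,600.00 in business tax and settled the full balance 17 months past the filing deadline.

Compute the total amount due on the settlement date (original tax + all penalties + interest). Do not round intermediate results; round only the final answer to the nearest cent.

Penalty: 17 × 1.25% × €6,600.00 = €1,402.50 (below the 25% cap of €1,650.00)
Interest (14.4%/yr ÷ 12 = 1.2%/month): €6,600.00 × ((1 + 0.012)^17 − 1) = €1,483.7458…
Total = €6,600.00 + €1,402.5000 + €1,483.7458… = €9,486.25

€9,486.25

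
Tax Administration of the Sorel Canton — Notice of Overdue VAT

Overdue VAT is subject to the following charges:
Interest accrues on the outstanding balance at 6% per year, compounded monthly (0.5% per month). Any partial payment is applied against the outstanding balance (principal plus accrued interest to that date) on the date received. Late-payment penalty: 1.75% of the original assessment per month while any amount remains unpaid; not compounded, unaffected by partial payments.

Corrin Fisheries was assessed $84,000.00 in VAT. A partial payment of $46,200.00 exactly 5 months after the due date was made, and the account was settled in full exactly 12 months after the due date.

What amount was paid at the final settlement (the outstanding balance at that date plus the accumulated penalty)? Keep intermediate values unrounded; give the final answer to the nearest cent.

$58,979.48

Balance at month 5: $84,000.0000 × (1 + 0.005)^5 = $86,121.1053…
After $46,200.00 payment: $86,121.1053… − $46,200.00 = $39,921.1053…
Balance at month 12: $39,921.1053… × (1 + 0.005)^7 = $41,339.4781…
Penalty: 12 × 1.75% × $84,000.00 = $17,640.00
Final settlement = outstanding balance + penalty = $41,339.4781… + $17,640.00 = $58,979.48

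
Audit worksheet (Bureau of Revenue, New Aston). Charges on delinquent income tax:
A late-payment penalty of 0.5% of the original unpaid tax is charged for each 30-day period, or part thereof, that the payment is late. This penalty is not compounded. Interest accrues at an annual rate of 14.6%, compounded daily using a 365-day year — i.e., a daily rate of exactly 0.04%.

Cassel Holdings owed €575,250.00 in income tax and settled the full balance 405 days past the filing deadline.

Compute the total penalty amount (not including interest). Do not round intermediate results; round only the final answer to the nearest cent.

Penalty periods: ⌈405/30⌉ = 14; penalty = 14 × 0.5% × €575,250.00 = €40,267.50

€40,267.50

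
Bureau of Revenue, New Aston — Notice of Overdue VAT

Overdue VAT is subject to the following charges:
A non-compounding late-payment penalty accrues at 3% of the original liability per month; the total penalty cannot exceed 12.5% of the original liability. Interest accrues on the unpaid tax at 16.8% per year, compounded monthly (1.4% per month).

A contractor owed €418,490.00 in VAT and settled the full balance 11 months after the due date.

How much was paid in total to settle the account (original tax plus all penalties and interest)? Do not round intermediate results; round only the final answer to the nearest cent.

Penalty (uncapped): 11 × 3% × €418,490.00 = €138,101.70; cap = 12.5% × €418,490.00 = €52,311.25 → penalty = €52,311.25
Interest: €418,490.00 × ((1 + 0.014)^11 − 1) = €418,490.00 × 0.1652457… = €69,153.6685…
Total = €418,490.00 + €52,311.2500 + €69,153.6685… = €539,954.92

€539,954.92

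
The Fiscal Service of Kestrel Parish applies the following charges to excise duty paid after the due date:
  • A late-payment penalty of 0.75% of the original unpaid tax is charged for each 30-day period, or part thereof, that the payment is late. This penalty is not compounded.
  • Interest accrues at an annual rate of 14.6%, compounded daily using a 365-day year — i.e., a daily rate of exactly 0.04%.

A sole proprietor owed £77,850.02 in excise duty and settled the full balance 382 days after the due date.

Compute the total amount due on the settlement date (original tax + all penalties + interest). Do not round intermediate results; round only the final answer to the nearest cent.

Penalty periods: ⌈382/30⌉ = 13; penalty = 13 × 0.75% × £77,850.02 = £7,590.38…
Interest: £77,850.02 × ((1 + 0.0004)^382 − 1) = £77,850.02 × 0.16505634… = £12,849.6395…
Total = £77,850.02 + £7,590.3770… + £12,849.6395… = £98,290.04

£98,290.04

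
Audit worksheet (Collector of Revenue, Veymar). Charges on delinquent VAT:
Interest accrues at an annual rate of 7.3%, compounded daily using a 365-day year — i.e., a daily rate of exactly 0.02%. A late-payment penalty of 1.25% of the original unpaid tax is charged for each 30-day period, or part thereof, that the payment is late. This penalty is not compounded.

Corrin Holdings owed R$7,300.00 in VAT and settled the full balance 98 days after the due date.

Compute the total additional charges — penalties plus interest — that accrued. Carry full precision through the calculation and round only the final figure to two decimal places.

Penalty periods: ⌈98/30⌉ = 4; penalty = 4 × 1.25% × R$7,300.00 = R$365.00
Interest: R$7,300.00 × ((1 + 0.0002)^98 − 1) = R$7,300.00 × 0.01979134… = R$144.4768…
Penalties + interest = R$365.0000 + R$144.4768… = R$509.48

R$509.48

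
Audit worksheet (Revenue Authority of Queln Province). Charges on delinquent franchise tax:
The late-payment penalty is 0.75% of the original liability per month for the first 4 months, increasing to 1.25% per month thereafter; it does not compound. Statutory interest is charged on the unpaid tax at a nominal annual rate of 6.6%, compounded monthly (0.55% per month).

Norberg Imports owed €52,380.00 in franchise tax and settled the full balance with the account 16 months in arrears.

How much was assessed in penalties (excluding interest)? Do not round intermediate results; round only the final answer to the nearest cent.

€9,428.40

Penalty, months 1–4: 4 × 0.75% × €52,380.00 = €1,571.40
Penalty, months 5–16: 12 × 1.25% × €52,380.00 = €7,857.00
Total penalty = €1,571.40 + €7,857.00 = €9,428.40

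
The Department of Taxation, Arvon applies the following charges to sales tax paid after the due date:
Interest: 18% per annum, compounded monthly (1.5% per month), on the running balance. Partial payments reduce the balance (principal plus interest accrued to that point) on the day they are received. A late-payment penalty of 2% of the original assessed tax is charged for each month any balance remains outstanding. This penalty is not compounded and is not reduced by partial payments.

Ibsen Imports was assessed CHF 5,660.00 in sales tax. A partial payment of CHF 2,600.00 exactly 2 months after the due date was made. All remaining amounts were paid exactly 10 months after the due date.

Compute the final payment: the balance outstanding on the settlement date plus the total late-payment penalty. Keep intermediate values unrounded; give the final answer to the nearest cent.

CHF 4,771.78

Balance at month 2: CHF 5,660.0000 × (1 + 0.015)^2 = CHF 5,831.0735
After CHF 2,600.00 payment: CHF 5,831.0735 − CHF 2,600.00 = CHF 3,231.0735
Balance at month 10: CHF 3,231.0735 × (1 + 0.015)^8 = CHF 3,639.7803…
Penalty: 10 × 2% × CHF 5,660.00 = CHF 1,132.00
Final settlement = outstanding balance + penalty = CHF 3,639.7803… + CHF 1,132.00 = CHF 4,771.78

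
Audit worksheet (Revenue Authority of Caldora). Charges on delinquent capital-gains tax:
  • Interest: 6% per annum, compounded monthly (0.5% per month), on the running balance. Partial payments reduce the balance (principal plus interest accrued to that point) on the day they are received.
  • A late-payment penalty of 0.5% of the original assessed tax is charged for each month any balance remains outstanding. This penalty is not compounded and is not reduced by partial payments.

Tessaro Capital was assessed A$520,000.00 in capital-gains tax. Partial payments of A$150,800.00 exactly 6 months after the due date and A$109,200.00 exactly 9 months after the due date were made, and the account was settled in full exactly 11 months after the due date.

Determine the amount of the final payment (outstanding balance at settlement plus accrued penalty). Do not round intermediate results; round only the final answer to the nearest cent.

A$313,023.21

Balance at month 6: A$520,000.0000 × (1 + 0.005)^6 = A$535,796.3049…
After A$150,800.00 payment: A$535,796.3049… − A$150,800.00 = A$384,996.3049…
Balance at month 9: A$384,996.3049… × (1 + 0.005)^3 = A$390,800.1723…
After A$109,200.00 payment: A$390,800.1723… − A$109,200.00 = A$281,600.1723…
Balance at month 11: A$281,600.1723… × (1 + 0.005)^2 = A$284,423.2140…
Penalty: 11 × 0.5% × A$520,000.00 = A$28,600.00
Final settlement = outstanding balance + penalty = A$284,423.2140… + A$28,600.00 = A$313,023.21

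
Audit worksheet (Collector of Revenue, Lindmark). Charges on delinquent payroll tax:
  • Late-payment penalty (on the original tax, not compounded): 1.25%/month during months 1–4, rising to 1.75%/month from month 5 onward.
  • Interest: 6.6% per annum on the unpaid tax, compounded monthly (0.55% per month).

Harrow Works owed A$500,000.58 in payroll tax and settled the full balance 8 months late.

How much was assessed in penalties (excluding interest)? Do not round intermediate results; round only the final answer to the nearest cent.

A$60,000.07

Penalty, months 1–4: 4 × 1.25% × A$500,000.58 = A$25,000.03…
Penalty, months 5–8: 4 × 1.75% × A$500,000.58 = A$35,000.04…
Total penalty = A$25,000.03… + A$35,000.04… = A$60,000.07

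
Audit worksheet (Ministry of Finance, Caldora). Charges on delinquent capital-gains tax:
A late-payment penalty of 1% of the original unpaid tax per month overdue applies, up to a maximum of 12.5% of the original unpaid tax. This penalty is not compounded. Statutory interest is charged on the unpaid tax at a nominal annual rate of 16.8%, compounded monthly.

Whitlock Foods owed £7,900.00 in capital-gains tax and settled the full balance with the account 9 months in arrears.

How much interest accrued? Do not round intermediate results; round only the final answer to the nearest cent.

Interest (16.8%/yr ÷ 12 = 1.4%/month): £7,900.00 × ((1 + 0.014)^9 − 1) = £1,053.0021…

£1,053.00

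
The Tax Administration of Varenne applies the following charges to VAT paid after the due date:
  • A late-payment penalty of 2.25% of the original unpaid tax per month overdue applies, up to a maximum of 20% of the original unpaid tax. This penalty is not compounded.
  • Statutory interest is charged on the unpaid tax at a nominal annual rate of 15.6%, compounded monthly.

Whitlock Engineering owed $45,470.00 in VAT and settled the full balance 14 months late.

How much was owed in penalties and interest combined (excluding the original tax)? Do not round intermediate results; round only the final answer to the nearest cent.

$18,106.52

Penalty (uncapped): 14 × 2.25% × $45,470.00 = $14,323.05; cap = 20% × $45,470.00 = $9,094.00 → penalty = $9,094.00
Interest (15.6%/yr ÷ 12 = 1.3%/month): $45,470.00 × ((1 + 0.013)^14 − 1) = $9,012.5203…
Penalties + interest = $9,094.0000 + $9,012.5203… = $18,106.52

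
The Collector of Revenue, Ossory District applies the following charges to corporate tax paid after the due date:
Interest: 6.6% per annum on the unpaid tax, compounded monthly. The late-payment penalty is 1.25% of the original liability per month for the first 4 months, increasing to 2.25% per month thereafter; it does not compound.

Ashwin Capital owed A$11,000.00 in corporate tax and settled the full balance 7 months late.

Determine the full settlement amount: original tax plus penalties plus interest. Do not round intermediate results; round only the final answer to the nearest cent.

A$12,723.05

Penalty, months 1–4: 4 × 1.25% × A$11,000.00 = A$550.00
Penalty, months 5–7: 3 × 2.25% × A$11,000.00 = A$742.50
Interest (6.6%/yr ÷ 12 = 0.55%/month): A$11,000.00 × ((1 + 0.0055)^7 − 1) = A$430.5522…
Total = A$11,000.00 + A$1,292.5000 + A$430.5522… = A$12,723.05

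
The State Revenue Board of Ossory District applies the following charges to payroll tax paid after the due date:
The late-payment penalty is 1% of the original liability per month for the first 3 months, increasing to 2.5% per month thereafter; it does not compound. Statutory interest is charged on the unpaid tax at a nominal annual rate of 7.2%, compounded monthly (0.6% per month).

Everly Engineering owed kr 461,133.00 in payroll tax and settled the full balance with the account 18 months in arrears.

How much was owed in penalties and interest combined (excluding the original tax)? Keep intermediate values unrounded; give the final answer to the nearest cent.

Penalty, months 1–3: 3 × 1% × kr 461,133.00 = kr 13,833.99
Penalty, months 4–18: 15 × 2.5% × kr 461,133.00 = kr 172,924.88…
Interest: kr 461,133.00 × ((1 + 0.006)^18 − 1) = kr 461,133.00 × 0.1136883… = kr 52,425.4219…
Penalties + interest = kr 186,758.8650 + kr 52,425.4219… = kr 239,184.29

kr 239,184.29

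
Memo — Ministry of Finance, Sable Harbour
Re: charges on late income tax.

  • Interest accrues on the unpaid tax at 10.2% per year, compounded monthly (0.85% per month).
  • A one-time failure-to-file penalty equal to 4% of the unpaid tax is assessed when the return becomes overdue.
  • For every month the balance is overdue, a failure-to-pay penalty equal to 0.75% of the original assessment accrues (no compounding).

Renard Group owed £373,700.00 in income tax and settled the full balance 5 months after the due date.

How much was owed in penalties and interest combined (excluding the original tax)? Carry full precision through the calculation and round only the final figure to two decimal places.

Failure-to-file penalty: 4% × £373,700.00 = £14,948.00
Failure-to-pay penalty: 5 × 0.75% × £373,700.00 = £14,013.75
Interest: £373,700.00 × ((1 + 0.0085)^5 − 1) = £373,700.00 × 0.0432287… = £16,154.5530…
Penalties + interest = £28,961.7500 + £16,154.5530… = £45,116.30

£45,116.30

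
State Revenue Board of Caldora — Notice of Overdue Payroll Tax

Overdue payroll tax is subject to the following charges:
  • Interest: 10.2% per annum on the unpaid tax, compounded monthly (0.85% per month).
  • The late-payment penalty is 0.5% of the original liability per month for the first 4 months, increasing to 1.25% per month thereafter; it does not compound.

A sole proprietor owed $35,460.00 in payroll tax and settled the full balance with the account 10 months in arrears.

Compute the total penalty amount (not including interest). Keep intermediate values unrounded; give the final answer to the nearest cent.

$3,368.70

Penalty, months 1–4: 4 × 0.5% × $35,460.00 = $709.20
Penalty, months 5–10: 6 × 1.25% × $35,460.00 = $2,659.50
Total penalty = $709.20 + $2,659.50 = $3,368.70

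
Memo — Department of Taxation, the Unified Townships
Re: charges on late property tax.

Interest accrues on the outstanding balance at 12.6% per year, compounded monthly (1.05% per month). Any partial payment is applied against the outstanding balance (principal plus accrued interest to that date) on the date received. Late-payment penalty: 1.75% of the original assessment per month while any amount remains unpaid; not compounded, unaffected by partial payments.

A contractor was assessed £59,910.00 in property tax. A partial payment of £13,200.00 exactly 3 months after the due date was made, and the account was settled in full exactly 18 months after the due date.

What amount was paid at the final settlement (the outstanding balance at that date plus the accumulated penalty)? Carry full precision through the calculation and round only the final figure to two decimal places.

£75,735.12

Balance at month 3: £59,910.0000 × (1 + 0.0105)^3 = £61,817.0496…
After £13,200.00 payment: £61,817.0496… − £13,200.00 = £48,617.0496…
Balance at month 18: £48,617.0496… × (1 + 0.0105)^15 = £56,863.4712…
Penalty: 18 × 1.75% × £59,910.00 = £18,871.65
Final settlement = outstanding balance + penalty = £56,863.4712… + £18,871.65 = £75,735.12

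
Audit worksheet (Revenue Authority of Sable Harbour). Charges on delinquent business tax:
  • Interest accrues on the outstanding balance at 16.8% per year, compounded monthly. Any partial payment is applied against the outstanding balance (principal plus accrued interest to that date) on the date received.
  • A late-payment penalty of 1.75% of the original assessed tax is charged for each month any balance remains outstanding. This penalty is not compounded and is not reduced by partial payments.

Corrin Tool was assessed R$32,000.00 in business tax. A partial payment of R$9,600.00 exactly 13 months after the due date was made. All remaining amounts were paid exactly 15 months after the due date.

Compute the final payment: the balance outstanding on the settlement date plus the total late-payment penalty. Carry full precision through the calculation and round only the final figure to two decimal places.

R$37,949.56

Monthly rate = 16.8% ÷ 12 = 1.4%
Balance at month 13: R$32,000.0000 × (1 + 0.014)^13 = R$38,339.2306…
After R$9,600.00 payment: R$38,339.2306… − R$9,600.00 = R$28,739.2306…
Balance at month 15: R$28,739.2306… × (1 + 0.014)^2 = R$29,549.5620…
Penalty: 15 × 1.75% × R$32,000.00 = R$8,400.00
Final settlement = outstanding balance + penalty = R$29,549.5620… + R$8,400.00 = R$37,949.56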